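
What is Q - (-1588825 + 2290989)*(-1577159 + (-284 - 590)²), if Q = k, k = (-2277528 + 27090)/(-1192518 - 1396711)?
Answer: 1478600049277088786/2589229 ≈ 5.7106e+11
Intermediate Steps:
k = 2250438/2589229 (k = -2250438/(-2589229) = -2250438*(-1/2589229) = 2250438/2589229 ≈ 0.86915)
Q = 2250438/2589229 ≈ 0.86915
Q - (-1588825 + 2290989)*(-1577159 + (-284 - 590)²) = 2250438/2589229 - (-1588825 + 2290989)*(-1577159 + (-284 - 590)²) = 2250438/2589229 - 702164*(-1577159 + (-874)²) = 2250438/2589229 - 702164*(-1577159 + 763876) = 2250438/2589229 - 702164*(-813283) = 2250438/2589229 - 1*(-571058044412) = 2250438/2589229 + 571058044412 = 1478600049277088786/2589229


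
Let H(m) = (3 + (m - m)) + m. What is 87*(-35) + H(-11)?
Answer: -3053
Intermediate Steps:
H(m) = 3 + m (H(m) = (3 + 0) + m = 3 + m)
87*(-35) + H(-11) = 87*(-35) + (3 - 11) = -3045 - 8 = -3053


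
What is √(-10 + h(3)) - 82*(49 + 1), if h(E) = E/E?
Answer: -4100 + 3*I ≈ -4100.0 + 3.0*I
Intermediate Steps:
h(E) = 1
√(-10 + h(3)) - 82*(49 + 1) = √(-10 + 1) - 82*(49 + 1) = √(-9) - 82*50 = 3*I - 4100 = -4100 + 3*I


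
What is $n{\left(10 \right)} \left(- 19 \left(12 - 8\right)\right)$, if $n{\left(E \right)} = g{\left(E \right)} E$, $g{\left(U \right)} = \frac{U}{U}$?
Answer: $-760$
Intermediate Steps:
$g{\left(U \right)} = 1$
$n{\left(E \right)} = E$ ($n{\left(E \right)} = 1 E = E$)
$n{\left(10 \right)} \left(- 19 \left(12 - 8\right)\right) = 10 \left(- 19 \left(12 - 8\right)\right) = 10 \left(\left(-19\right) 4\right) = 10 \left(-76\right) = -760$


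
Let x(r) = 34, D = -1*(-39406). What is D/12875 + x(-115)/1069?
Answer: 42562764/13763375 ≈ 3.0925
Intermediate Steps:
D = 39406
D/12875 + x(-115)/1069 = 39406/12875 + 34/1069 = 42562764/13763375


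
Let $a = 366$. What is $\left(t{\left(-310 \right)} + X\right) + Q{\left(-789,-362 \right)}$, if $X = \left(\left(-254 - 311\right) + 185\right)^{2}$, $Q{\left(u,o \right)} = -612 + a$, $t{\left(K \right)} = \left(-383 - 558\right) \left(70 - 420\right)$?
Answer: $473504$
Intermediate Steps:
$t{\left(K \right)} = 329350$ ($t{\left(K \right)} = \left(-941\right) \left(-350\right) = 329350$)
$Q{\left(u,o \right)} = -246$ ($Q{\left(u,o \right)} = -612 + 366 = -246$)
$X = 144400$ ($X = \left(-565 + 185\right)^{2} = \left(-380\right)^{2} = 144400$)
$\left(t{\left(-310 \right)} + X\right) + Q{\left(-789,-362 \right)} = \left(329350 + 144400\right) - 246 = 473750 - 246 = 473504$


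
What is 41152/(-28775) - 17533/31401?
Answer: -1796726027/903563775 ≈ -1.9885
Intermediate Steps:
41152/(-28775) - 17533/31401 = 41152*(-1/28775) - 17533*1/31401 = -41152/28775 - 17533/31401 = -1796726027/903563775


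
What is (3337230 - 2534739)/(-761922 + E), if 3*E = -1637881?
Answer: -2407473/3923647 ≈ -0.61358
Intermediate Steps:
E = -1637881/3 (E = (⅓)*(-1637881) = -1637881/3 ≈ -5.4596e+5)
(3337230 - 2534739)/(-761922 + E) = (3337230 - 2534739)/(-761922 - 1637881/3) = 802491/(-3923647/3) = 802491*(-3/3923647) = -2407473/3923647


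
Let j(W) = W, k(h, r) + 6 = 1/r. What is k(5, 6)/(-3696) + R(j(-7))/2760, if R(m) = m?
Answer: -349/364320 ≈ -0.00095795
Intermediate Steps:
k(h, r) = -6 + 1/r
k(5, 6)/(-3696) + R(j(-7))/2760 = (-6 + 1/6)/(-3696) - 7/2760 = (-6 + ⅙)*(-1/3696) - 7*1/2760 = -35/6*(-1/3696) - 7/2760 = 5/3168 - 7/2760 = -349/364320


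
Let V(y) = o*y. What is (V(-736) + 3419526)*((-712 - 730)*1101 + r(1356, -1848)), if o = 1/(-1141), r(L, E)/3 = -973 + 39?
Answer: -6205403390056488/1141 ≈ -5.4386e+12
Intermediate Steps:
r(L, E) = -2802 (r(L, E) = 3*(-973 + 39) = 3*(-934) = -2802)
o = -1/1141 ≈ -0.00087642
V(y) = -y/1141
(V(-736) + 3419526)*((-712 - 730)*1101 + r(1356, -1848)) = (-1/1141*(-736) + 3419526)*((-712 - 730)*1101 - 2802) = (736/1141 + 3419526)*(-1442*1101 - 2802) = 3901679902*(-1587642 - 2802)/1141 = (3901679902/1141)*(-1590444) = -6205403390056488/1141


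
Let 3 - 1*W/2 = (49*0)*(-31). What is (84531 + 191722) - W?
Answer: 276247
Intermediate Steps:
W = 6 (W = 6 - 2*49*0*(-31) = 6 - 0*(-31) = 6 - 2*0 = 6 + 0 = 6)
(84531 + 191722) - W = (84531 + 191722) - 1*6 = 276253 - 6 = 276247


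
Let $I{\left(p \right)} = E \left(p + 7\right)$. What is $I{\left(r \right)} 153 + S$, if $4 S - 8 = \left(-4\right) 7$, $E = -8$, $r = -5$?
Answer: $-2453$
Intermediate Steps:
$S = -5$ ($S = 2 + \frac{\left(-4\right) 7}{4} = 2 + \frac{1}{4} \left(-28\right) = 2 - 7 = -5$)
$I{\left(p \right)} = -56 - 8 p$ ($I{\left(p \right)} = - 8 \left(p + 7\right) = - 8 \left(7 + p\right) = -56 - 8 p$)
$I{\left(r \right)} 153 + S = \left(-56 - -40\right) 153 - 5 = \left(-56 + 40\right) 153 - 5 = \left(-16\right) 153 - 5 = -2448 - 5 = -2453$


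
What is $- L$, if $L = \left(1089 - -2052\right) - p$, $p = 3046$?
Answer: $-95$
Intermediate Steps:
$L = 95$ ($L = \left(1089 - -2052\right) - 3046 = \left(1089 + 2052\right) - 3046 = 3141 - 3046 = 95$)
$- L = \left(-1\right) 95 = -95$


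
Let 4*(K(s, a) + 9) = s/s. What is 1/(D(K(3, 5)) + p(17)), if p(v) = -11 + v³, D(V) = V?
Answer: 4/19573 ≈ 0.00020436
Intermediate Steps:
K(s, a) = -35/4 (K(s, a) = -9 + (s/s)/4 = -9 + (¼)*1 = -9 + ¼ = -35/4)
1/(D(K(3, 5)) + p(17)) = 1/(-35/4 + (-11 + 17³)) = 1/(-35/4 + (-11 + 4913)) = 1/(-35/4 + 4902) = 1/(19573/4) = 4/19573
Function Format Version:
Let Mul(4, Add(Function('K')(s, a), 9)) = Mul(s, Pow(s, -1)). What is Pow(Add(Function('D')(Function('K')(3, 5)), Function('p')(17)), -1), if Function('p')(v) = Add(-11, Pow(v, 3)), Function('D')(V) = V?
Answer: Rational(4, 19573) ≈ 0.00020436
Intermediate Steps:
Function('K')(s, a) = Rational(-35, 4) (Function('K')(s, a) = Add(-9, Mul(Rational(1, 4), Mul(s, Pow(s, -1)))) = Add(-9, Mul(Rational(1, 4), 1)) = Add(-9, Rational(1, 4)) = Rational(-35, 4))
Pow(Add(Function('D')(Function('K')(3, 5)), Function('p')(17)), -1) = Pow(Add(Rational(-35, 4), Add(-11, Pow(17, 3))), -1) = Pow(Add(Rational(-35, 4), Add(-11, 4913)), -1) = Pow(Add(Rational(-35, 4), 4902), -1) = Pow(Rational(19573, 4), -1) = Rational(4, 19573)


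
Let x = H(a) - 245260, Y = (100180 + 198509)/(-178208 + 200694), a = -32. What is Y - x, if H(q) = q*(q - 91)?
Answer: 5426710153/22486 ≈ 2.4134e+5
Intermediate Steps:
H(q) = q*(-91 + q)
Y = 298689/22486 ≈ 13.283
x = -241324 (x = -32*(-91 - 32) - 245260 = -32*(-123) - 245260 = 3936 - 245260 = -241324)
Y - x = 298689/22486 - 1*(-241324) = 298689/22486 + 241324 = 5426710153/22486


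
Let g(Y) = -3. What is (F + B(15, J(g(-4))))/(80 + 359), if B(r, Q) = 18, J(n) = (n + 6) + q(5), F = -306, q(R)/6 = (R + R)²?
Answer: -288/439 ≈ -0.65604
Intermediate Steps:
q(R) = 24*R² (q(R) = 6*(R + R)² = 6*(2*R)² = 6*(4*R²) = 24*R²)
J(n) = 606 + n (J(n) = (n + 6) + 24*5² = (6 + n) + 24*25 = (6 + n) + 600 = 606 + n)
(F + B(15, J(g(-4))))/(80 + 359) = (-306 + 18)/(80 + 359) = -288/439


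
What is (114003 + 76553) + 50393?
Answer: 240949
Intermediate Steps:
(114003 + 76553) + 50393 = 190556 + 50393 = 240949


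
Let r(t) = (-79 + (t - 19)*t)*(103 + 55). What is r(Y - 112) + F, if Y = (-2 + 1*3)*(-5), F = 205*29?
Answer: 2507559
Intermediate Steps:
F = 5945
Y = -5 (Y = (-2 + 3)*(-5) = 1*(-5) = -5)
r(t) = -12482 + 158*t*(-19 + t) (r(t) = (-79 + (-19 + t)*t)*158 = (-79 + t*(-19 + t))*158 = -12482 + 158*t*(-19 + t))
r(Y - 112) + F = (-12482 - 3002*(-5 - 112) + 158*(-5 - 112)²) + 5945 = (-12482 - 3002*(-117) + 158*(-117)²) + 5945 = (-12482 + 351234 + 158*13689) + 5945 = (-12482 + 351234 + 2162862) + 5945 = 2501614 + 5945 = 2507559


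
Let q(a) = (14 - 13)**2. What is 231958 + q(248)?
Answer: 231959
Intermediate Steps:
q(a) = 1 (q(a) = 1**2 = 1)
231958 + q(248) = 231958 + 1 = 231959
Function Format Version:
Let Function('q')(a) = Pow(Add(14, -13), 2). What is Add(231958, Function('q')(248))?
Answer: 231959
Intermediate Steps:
Function('q')(a) = 1 (Function('q')(a) = Pow(1, 2) = 1)
Add(231958, Function('q')(248)) = Add(231958, 1) = 231959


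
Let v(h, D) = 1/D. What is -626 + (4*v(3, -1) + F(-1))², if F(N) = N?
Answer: -601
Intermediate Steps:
-626 + (4*v(3, -1) + F(-1))² = -626 + (4/(-1) - 1)² = -626 + (4*(-1) - 1)² = -626 + (-4 - 1)² = -626 + (-5)² = -626 + 25 = -601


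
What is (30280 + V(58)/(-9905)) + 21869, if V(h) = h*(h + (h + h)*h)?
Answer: 516142257/9905 ≈ 52109.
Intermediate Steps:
V(h) = h*(h + 2*h**2) (V(h) = h*(h + (2*h)*h) = h*(h + 2*h**2))
(30280 + V(58)/(-9905)) + 21869 = (30280 + (58**2*(1 + 2*58))/(-9905)) + 21869 = (30280 + (3364*(1 + 116))*(-1/9905)) + 21869 = (30280 + (3364*117)*(-1/9905)) + 21869 = (30280 + 393588*(-1/9905)) + 21869 = (30280 - 393588/9905) + 21869 = 299529812/9905 + 21869 = 516142257/9905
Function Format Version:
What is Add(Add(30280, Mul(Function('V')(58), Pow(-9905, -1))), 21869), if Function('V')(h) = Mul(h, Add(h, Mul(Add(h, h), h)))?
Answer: Rational(516142257, 9905) ≈ 52109.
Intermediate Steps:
Function('V')(h) = Mul(h, Add(h, Mul(2, Pow(h, 2)))) (Function('V')(h) = Mul(h, Add(h, Mul(Mul(2, h), h))) = Mul(h, Add(h, Mul(2, Pow(h, 2)))))
Add(Add(30280, Mul(Function('V')(58), Pow(-9905, -1))), 21869) = Add(Add(30280, Mul(Mul(Pow(58, 2), Add(1, Mul(2, 58))), Pow(-9905, -1))), 21869) = Add(Add(30280, Mul(Mul(3364, Add(1, 116)), Rational(-1, 9905))), 21869) = Add(Add(30280, Mul(Mul(3364, 117), Rational(-1, 9905))), 21869) = Add(Add(30280, Mul(393588, Rational(-1, 9905))), 21869) = Add(Add(30280, Rational(-393588, 9905)), 21869) = Add(Rational(299529812, 9905), 21869) = Rational(516142257, 9905)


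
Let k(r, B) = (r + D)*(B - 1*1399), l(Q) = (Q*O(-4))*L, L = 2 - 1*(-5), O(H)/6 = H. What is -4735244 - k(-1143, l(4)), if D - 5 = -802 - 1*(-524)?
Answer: -7667780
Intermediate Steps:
O(H) = 6*H
L = 7 (L = 2 + 5 = 7)
D = -273 (D = 5 + (-802 - 1*(-524)) = 5 + (-802 + 524) = 5 - 278 = -273)
l(Q) = -168*Q (l(Q) = (Q*(6*(-4)))*7 = (Q*(-24))*7 = -24*Q*7 = -168*Q)
k(r, B) = (-1399 + B)*(-273 + r) (k(r, B) = (r - 273)*(B - 1*1399) = (-273 + r)*(B - 1399) = (-273 + r)*(-1399 + B) = (-1399 + B)*(-273 + r))
-4735244 - k(-1143, l(4)) = -4735244 - (381927 - 1399*(-1143) - (-45864)*4 - 168*4*(-1143)) = -4735244 - (381927 + 1599057 - 273*(-672) - 672*(-1143)) = -4735244 - (381927 + 1599057 + 183456 + 768096) = -4735244 - 1*2932536 = -4735244 - 2932536 = -7667780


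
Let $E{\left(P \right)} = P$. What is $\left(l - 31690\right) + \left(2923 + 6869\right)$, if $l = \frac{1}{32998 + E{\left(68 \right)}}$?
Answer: $- \frac{724079267}{33066} \approx -21898.0$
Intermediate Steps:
$l = \frac{1}{33066}$ ($l = \frac{1}{32998 + 68} = \frac{1}{33066} \approx 3.0243 \cdot 10^{-5}$)
$\left(l - 31690\right) + \left(2923 + 6869\right) = \left(\frac{1}{33066} - 31690\right) + \left(2923 + 6869\right) = - \frac{1047861539}{33066} + 9792 = - \frac{724079267}{33066}$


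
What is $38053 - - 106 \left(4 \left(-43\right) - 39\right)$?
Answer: $15687$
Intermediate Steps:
$38053 - - 106 \left(4 \left(-43\right) - 39\right) = 38053 - - 106 \left(-172 - 39\right) = 38053 - \left(-106\right) \left(-211\right) = 38053 - 22366 = 15687$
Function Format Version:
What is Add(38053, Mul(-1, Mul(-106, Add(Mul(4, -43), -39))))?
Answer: 15687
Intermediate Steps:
Add(38053, Mul(-1, Mul(-106, Add(Mul(4, -43), -39)))) = Add(38053, Mul(-1, Mul(-106, Add(-172, -39)))) = Add(38053, Mul(-1, Mul(-106, -211))) = Add(38053, Mul(-1, 22366)) = Add(38053, -22366) = 15687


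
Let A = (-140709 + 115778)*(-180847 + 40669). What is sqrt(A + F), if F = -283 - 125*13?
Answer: sqrt(3494775810) ≈ 59117.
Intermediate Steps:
A = 3494777718 (A = -24931*(-140178) = 3494777718)
F = -1908 (F = -283 - 1625 = -1908)
sqrt(A + F) = sqrt(3494777718 - 1908) = sqrt(3494775810)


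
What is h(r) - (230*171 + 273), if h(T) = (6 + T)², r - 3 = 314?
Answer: 64726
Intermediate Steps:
r = 317 (r = 3 + 314 = 317)
h(r) - (230*171 + 273) = (6 + 317)² - (230*171 + 273) = 323² - (39330 + 273) = 104329 - 1*39603 = 104329 - 39603 = 64726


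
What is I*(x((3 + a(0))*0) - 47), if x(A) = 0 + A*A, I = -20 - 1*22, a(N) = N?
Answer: 1974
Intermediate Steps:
I = -42 (I = -20 - 22 = -42)
x(A) = A² (x(A) = 0 + A² = A²)
I*(x((3 + a(0))*0) - 47) = -42*(((3 + 0)*0)² - 47) = -42*((3*0)² - 47) = -42*(0² - 47) = -42*(0 - 47) = -42*(-47) = 1974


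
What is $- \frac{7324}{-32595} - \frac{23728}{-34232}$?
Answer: $\frac{128016166}{139474005} \approx 0.91785$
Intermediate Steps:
$- \frac{7324}{-32595} - \frac{23728}{-34232} = \left(-7324\right) \left(- \frac{1}{32595}\right) - - \frac{2966}{4279} = \frac{7324}{32595} + \frac{2966}{4279} = \frac{128016166}{139474005}$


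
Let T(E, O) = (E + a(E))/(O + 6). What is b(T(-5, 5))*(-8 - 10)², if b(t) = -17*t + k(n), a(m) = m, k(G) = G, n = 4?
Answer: 69336/11 ≈ 6303.3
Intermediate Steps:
T(E, O) = 2*E/(6 + O) (T(E, O) = (E + E)/(O + 6) = (2*E)/(6 + O) = 2*E/(6 + O))
b(t) = 4 - 17*t (b(t) = -17*t + 4 = 4 - 17*t)
b(T(-5, 5))*(-8 - 10)² = (4 - 34*(-5)/(6 + 5))*(-8 - 10)² = (4 - 34*(-5)/11)*(-18)² = (4 - 34*(-5)/11)*324 = (4 - 17*(-10/11))*324 = (4 + 170/11)*324 = (214/11)*324 = 69336/11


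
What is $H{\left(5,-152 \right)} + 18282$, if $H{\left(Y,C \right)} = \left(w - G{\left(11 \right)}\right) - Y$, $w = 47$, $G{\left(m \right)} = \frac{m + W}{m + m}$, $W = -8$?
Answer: $\frac{403125}{22} \approx 18324.0$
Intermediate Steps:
$G{\left(m \right)} = \frac{-8 + m}{2 m}$ ($G{\left(m \right)} = \frac{m - 8}{m + m} = \frac{-8 + m}{2 m}$)
$H{\left(Y,C \right)} = \frac{1031}{22} - Y$ ($H{\left(Y,C \right)} = \left(47 - \frac{-8 + 11}{2 \cdot 11}\right) - Y = \left(47 - \frac{1}{2} \cdot \frac{1}{11} \cdot 3\right) - Y = \left(47 - \frac{3}{22}\right) - Y = \frac{1031}{22} - Y$)
$H{\left(5,-152 \right)} + 18282 = \left(\frac{1031}{22} - 5\right) + 18282 = \frac{921}{22} + 18282 = \frac{403125}{22}$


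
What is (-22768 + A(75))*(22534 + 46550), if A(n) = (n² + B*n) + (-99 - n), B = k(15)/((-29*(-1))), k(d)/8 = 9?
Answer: -34320447612/29 ≈ -1.1835e+9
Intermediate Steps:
k(d) = 72 (k(d) = 8*9 = 72)
B = 72/29 (B = 72/((-29*(-1))) = 72/29 ≈ 2.4828)
A(n) = -99 + n² + 43*n/29 (A(n) = (n² + 72*n/29) + (-99 - n) = -99 + n² + 43*n/29)
(-22768 + A(75))*(22534 + 46550) = (-22768 + (-99 + 75² + (43/29)*75))*(22534 + 46550) = (-22768 + (-99 + 5625 + 3225/29))*69084 = (-22768 + 163479/29)*69084 = -496793/29*69084 = -34320447612/29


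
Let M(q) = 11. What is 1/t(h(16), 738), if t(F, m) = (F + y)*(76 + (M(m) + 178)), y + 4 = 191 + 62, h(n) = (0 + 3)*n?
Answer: 1/78705 ≈ 1.2706e-5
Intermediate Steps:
h(n) = 3*n
y = 249 (y = -4 + (191 + 62) = -4 + 253 = 249)
t(F, m) = 65985 + 265*F (t(F, m) = (F + 249)*(76 + (11 + 178)) = (249 + F)*(76 + 189) = (249 + F)*265 = 65985 + 265*F)
1/t(h(16), 738) = 1/(65985 + 265*(3*16)) = 1/(65985 + 265*48) = 1/(65985 + 12720) = 1/78705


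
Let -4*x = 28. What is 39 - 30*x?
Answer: 249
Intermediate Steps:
x = -7 (x = -1/4*28 = -7)
39 - 30*x = 39 - 30*(-7) = 39 + 210 = 249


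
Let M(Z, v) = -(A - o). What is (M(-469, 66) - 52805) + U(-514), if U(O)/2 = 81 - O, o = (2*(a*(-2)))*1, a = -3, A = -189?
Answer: -51414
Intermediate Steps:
o = 12 (o = (2*(-3*(-2)))*1 = (2*6)*1 = 12*1 = 12)
U(O) = 162 - 2*O (U(O) = 2*(81 - O) = 162 - 2*O)
M(Z, v) = 201 (M(Z, v) = -(-189 - 1*12) = -(-189 - 12) = -1*(-201) = 201)
(M(-469, 66) - 52805) + U(-514) = (201 - 52805) + (162 - 2*(-514)) = -52604 + (162 + 1028) = -52604 + 1190 = -51414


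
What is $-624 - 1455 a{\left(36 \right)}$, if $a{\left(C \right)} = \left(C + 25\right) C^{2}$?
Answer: $-115027104$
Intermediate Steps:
$a{\left(C \right)} = C^{2} \left(25 + C\right)$ ($a{\left(C \right)} = \left(25 + C\right) C^{2} = C^{2} \left(25 + C\right)$)
$-624 - 1455 a{\left(36 \right)} = -624 - 1455 \cdot 36^{2} \left(25 + 36\right) = -624 - 1455 \cdot 1296 \cdot 61 = -624 - 115026480 = -115027104$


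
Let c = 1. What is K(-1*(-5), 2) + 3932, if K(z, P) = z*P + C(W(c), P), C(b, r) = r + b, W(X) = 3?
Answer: 3947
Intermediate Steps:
C(b, r) = b + r
K(z, P) = 3 + P + P*z (K(z, P) = z*P + (3 + P) = P*z + (3 + P) = 3 + P + P*z)
K(-1*(-5), 2) + 3932 = (3 + 2 + 2*(-1*(-5))) + 3932 = (3 + 2 + 2*5) + 3932 = (3 + 2 + 10) + 3932 = 15 + 3932 = 3947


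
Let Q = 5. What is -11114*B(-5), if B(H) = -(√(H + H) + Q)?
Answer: 55570 + 11114*I*√10 ≈ 55570.0 + 35146.0*I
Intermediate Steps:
B(H) = -5 - √2*√H (B(H) = -(√(H + H) + 5) = -(√(2*H) + 5) = -(√2*√H + 5) = -(5 + √2*√H) = -5 - √2*√H)
-11114*B(-5) = -11114*(-5 - √2*√(-5)) = -11114*(-5 - √2*I*√5) = -11114*(-5 - I*√10) = 55570 + 11114*I*√10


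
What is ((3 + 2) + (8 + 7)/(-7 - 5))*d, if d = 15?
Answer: 225/4 ≈ 56.250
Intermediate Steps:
((3 + 2) + (8 + 7)/(-7 - 5))*d = ((3 + 2) + (8 + 7)/(-7 - 5))*15 = (5 + 15/(-12))*15 = (5 + 15*(-1/12))*15 = (5 - 5/4)*15 = (15/4)*15 = 225/4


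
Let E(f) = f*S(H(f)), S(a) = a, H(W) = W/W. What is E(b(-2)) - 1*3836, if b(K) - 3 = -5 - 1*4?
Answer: -3842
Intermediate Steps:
b(K) = -6 (b(K) = 3 + (-5 - 1*4) = 3 + (-5 - 4) = 3 - 9 = -6)
H(W) = 1
E(f) = f (E(f) = f*1 = f)
E(b(-2)) - 1*3836 = -6 - 1*3836 = -6 - 3836 = -3842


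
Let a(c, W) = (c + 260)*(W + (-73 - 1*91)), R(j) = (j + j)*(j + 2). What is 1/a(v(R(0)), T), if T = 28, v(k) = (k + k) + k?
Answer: -1/35360 ≈ -2.8281e-5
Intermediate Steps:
R(j) = 2*j*(2 + j) (R(j) = (2*j)*(2 + j) = 2*j*(2 + j))
v(k) = 3*k (v(k) = 2*k + k = 3*k)
a(c, W) = (-164 + W)*(260 + c) (a(c, W) = (260 + c)*(W + (-73 - 91)) = (260 + c)*(W - 164) = (260 + c)*(-164 + W) = (-164 + W)*(260 + c))
1/a(v(R(0)), T) = 1/(-42640 - 492*2*0*(2 + 0) + 260*28 + 28*(3*(2*0*(2 + 0)))) = 1/(-42640 - 492*2*0*2 + 7280 + 28*(3*(2*0*2))) = 1/(-42640 - 492*0 + 7280 + 28*(3*0)) = 1/(-42640 - 164*0 + 7280 + 28*0) = 1/(-42640 + 0 + 7280 + 0) = 1/(-35360) = -1/35360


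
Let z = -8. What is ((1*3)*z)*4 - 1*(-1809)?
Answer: 1713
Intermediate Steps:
((1*3)*z)*4 - 1*(-1809) = ((1*3)*(-8))*4 - 1*(-1809) = (3*(-8))*4 + 1809 = -24*4 + 1809 = -96 + 1809 = 1713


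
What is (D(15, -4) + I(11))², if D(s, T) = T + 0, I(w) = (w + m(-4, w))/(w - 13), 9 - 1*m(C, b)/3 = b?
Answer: 169/4 ≈ 42.250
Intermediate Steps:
m(C, b) = 27 - 3*b
I(w) = (27 - 2*w)/(-13 + w) (I(w) = (w + (27 - 3*w))/(w - 13) = (27 - 2*w)/(-13 + w))
D(s, T) = T
(D(15, -4) + I(11))² = (-4 + (27 - 2*11)/(-13 + 11))² = (-4 + (27 - 22)/(-2))² = (-4 - ½*5)² = (-4 - 5/2)² = (-13/2)² = 169/4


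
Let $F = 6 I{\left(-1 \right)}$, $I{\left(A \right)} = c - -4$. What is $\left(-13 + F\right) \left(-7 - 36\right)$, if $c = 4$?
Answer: $-1505$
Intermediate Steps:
$I{\left(A \right)} = 8$ ($I{\left(A \right)} = 4 - -4 = 4 + 4 = 8$)
$F = 48$ ($F = 6 \cdot 8 = 48$)
$\left(-13 + F\right) \left(-7 - 36\right) = \left(-13 + 48\right) \left(-7 - 36\right) = 35 \left(-43\right) = -1505$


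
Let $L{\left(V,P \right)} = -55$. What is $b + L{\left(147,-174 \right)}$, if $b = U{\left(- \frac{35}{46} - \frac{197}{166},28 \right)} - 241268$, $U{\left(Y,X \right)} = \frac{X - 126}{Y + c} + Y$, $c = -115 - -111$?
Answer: $- \frac{373593532608}{1548199} \approx -2.4131 \cdot 10^{5}$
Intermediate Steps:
$c = -4$ ($c = -115 + 111 = -4$)
$U{\left(Y,X \right)} = Y + \frac{-126 + X}{-4 + Y}$ ($U{\left(Y,X \right)} = \frac{X - 126}{Y - 4} + Y = \frac{-126 + X}{-4 + Y} + Y = Y + \frac{-126 + X}{-4 + Y}$)
$b = - \frac{373508381663}{1548199}$ ($b = \frac{-126 + 28 + \left(- \frac{35}{46} - \frac{197}{166}\right)^{2} - 4 \left(- \frac{35}{46} - \frac{197}{166}\right)}{-4 - \left(\frac{35}{46} + \frac{197}{166}\right)} - 241268 = \frac{-126 + 28 + \left(\left(-35\right) \frac{1}{46} - \frac{197}{166}\right)^{2} - 4 \left(\left(-35\right) \frac{1}{46} - \frac{197}{166}\right)}{-4 - \frac{3718}{1909}} - 241268 = \frac{-126 + 28 + \left(- \frac{35}{46} - \frac{197}{166}\right)^{2} - 4 \left(- \frac{35}{46} - \frac{197}{166}\right)}{-4 - \frac{3718}{1909}} - 241268 = \frac{-126 + 28 + \left(- \frac{3718}{1909}\right)^{2} - - \frac{14872}{1909}}{-4 - \frac{3718}{1909}} - 241268 = \frac{-126 + 28 + \frac{13823524}{3644281} + \frac{14872}{1909}}{- \frac{11354}{1909}} - 241268 = \left(- \frac{1909}{11354}\right) \left(- \frac{314925366}{3644281}\right) - 241268 = \frac{22494669}{1548199} - 241268 = - \frac{373508381663}{1548199} \approx -2.4125 \cdot 10^{5}$)
$b + L{\left(147,-174 \right)} = - \frac{373508381663}{1548199} - 55 = - \frac{373593532608}{1548199}$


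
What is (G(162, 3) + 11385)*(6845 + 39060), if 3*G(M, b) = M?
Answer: 525107295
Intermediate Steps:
G(M, b) = M/3
(G(162, 3) + 11385)*(6845 + 39060) = ((1/3)*162 + 11385)*(6845 + 39060) = (54 + 11385)*45905 = 11439*45905 = 525107295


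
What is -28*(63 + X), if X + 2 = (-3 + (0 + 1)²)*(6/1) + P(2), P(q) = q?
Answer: -1428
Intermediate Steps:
X = -12 (X = -2 + ((-3 + (0 + 1)²)*(6/1) + 2) = -2 + ((-3 + 1²)*(6*1) + 2) = -2 + ((-3 + 1)*6 + 2) = -2 + (-2*6 + 2) = -2 + (-12 + 2) = -2 - 10 = -12)
-28*(63 + X) = -28*(63 - 12) = -28*51 = -1428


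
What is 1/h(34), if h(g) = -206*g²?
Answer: -1/238136 ≈ -4.1993e-6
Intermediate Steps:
1/h(34) = 1/(-206*34²) = 1/(-206*1156) = 1/(-238136) = -1/238136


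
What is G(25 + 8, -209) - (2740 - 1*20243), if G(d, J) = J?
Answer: 17294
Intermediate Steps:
G(25 + 8, -209) - (2740 - 1*20243) = -209 - (2740 - 1*20243) = -209 - (2740 - 20243) = -209 - 1*(-17503) = -209 + 17503 = 17294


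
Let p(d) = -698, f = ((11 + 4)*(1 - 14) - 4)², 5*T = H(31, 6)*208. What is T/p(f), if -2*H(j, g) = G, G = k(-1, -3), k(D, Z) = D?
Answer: -52/1745 ≈ -0.029799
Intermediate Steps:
G = -1
H(j, g) = ½ (H(j, g) = -½*(-1) = ½)
T = 104/5 (T = ((½)*208)/5 = (⅕)*104 = 104/5 ≈ 20.800)
f = 39601 (f = (15*(-13) - 4)² = (-195 - 4)² = (-199)² = 39601)
T/p(f) = (104/5)/(-698) = (104/5)*(-1/698) = -52/1745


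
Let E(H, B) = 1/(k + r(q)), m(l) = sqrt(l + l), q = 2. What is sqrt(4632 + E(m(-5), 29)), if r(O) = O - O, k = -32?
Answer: sqrt(296446)/8 ≈ 68.059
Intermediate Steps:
r(O) = 0
m(l) = sqrt(2)*sqrt(l) (m(l) = sqrt(2*l) = sqrt(2)*sqrt(l))
E(H, B) = -1/32 (E(H, B) = 1/(-32 + 0) = 1/(-32) = -1/32)
sqrt(4632 + E(m(-5), 29)) = sqrt(4632 - 1/32) = sqrt(148223/32) = sqrt(296446)/8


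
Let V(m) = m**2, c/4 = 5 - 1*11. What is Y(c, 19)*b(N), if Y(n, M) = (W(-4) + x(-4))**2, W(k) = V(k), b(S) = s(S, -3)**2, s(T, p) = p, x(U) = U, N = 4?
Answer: 1296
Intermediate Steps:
b(S) = 9 (b(S) = (-3)**2 = 9)
c = -24 (c = 4*(5 - 1*11) = 4*(5 - 11) = 4*(-6) = -24)
W(k) = k**2
Y(n, M) = 144 (Y(n, M) = ((-4)**2 - 4)**2 = (16 - 4)**2 = 12**2 = 144)
Y(c, 19)*b(N) = 144*9 = 1296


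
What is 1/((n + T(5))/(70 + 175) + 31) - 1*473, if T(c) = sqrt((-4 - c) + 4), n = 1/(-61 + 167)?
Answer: (-50138*sqrt(5) + 380772613*I)/(-805071*I + 106*sqrt(5)) ≈ -472.97 - 9.4973e-6*I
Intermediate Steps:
n = 1/106 ≈ 0.0094340
T(c) = sqrt(-c)
1/((n + T(5))/(70 + 175) + 31) - 1*473 = 1/((1/106 + sqrt(-1*5))/(70 + 175) + 31) - 1*473 = 1/((1/106 + sqrt(-5))/245 + 31) - 473 = 1/((1/106 + I*sqrt(5))*(1/245) + 31) - 473 = 1/((1/25970 + I*sqrt(5)/245) + 31) - 473 = 1/(805071/25970 + I*sqrt(5)/245) - 473 = -473 + 1/(805071/25970 + I*sqrt(5)/245)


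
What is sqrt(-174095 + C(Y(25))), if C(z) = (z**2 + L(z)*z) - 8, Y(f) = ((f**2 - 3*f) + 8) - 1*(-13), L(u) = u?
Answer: sqrt(477979) ≈ 691.36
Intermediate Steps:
Y(f) = 21 + f**2 - 3*f (Y(f) = (8 + f**2 - 3*f) + 13 = 21 + f**2 - 3*f)
C(z) = -8 + 2*z**2 (C(z) = (z**2 + z*z) - 8 = (z**2 + z**2) - 8 = 2*z**2 - 8 = -8 + 2*z**2)
sqrt(-174095 + C(Y(25))) = sqrt(-174095 + (-8 + 2*(21 + 25**2 - 3*25)**2)) = sqrt(-174095 + (-8 + 2*(21 + 625 - 75)**2)) = sqrt(-174095 + (-8 + 2*571**2)) = sqrt(-174095 + (-8 + 2*326041)) = sqrt(-174095 + (-8 + 652082)) = sqrt(-174095 + 652074) = sqrt(477979)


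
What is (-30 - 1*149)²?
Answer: 32041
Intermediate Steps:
(-30 - 1*149)² = (-30 - 149)² = (-179)² = 32041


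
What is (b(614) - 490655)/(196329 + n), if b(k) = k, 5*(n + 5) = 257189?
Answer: -2450205/1238809 ≈ -1.9779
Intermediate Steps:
n = 257164/5 (n = -5 + (⅕)*257189 = -5 + 257189/5 = 257164/5 ≈ 51433.)
(b(614) - 490655)/(196329 + n) = (614 - 490655)/(196329 + 257164/5) = -490041/1238809/5 = -490041*5/1238809 = -2450205/1238809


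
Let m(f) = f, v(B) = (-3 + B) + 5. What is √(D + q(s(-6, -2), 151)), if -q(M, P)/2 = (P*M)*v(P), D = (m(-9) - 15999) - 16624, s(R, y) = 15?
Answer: I*√725722 ≈ 851.89*I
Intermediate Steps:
v(B) = 2 + B
D = -32632 (D = (-9 - 15999) - 16624 = -16008 - 16624 = -32632)
q(M, P) = -2*M*P*(2 + P) (q(M, P) = -2*P*M*(2 + P) = -2*M*P*(2 + P))
√(D + q(s(-6, -2), 151)) = √(-32632 - 2*15*151*(2 + 151)) = √(-32632 - 2*15*151*153) = √(-32632 - 693090) = √(-725722) = I*√725722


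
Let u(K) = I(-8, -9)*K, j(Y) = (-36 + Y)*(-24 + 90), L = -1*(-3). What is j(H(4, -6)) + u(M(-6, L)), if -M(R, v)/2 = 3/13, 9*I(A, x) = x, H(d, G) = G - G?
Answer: -30882/13 ≈ -2375.5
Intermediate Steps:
H(d, G) = 0
L = 3
I(A, x) = x/9
M(R, v) = -6/13
j(Y) = -2376 + 66*Y (j(Y) = (-36 + Y)*66 = -2376 + 66*Y)
u(K) = -K (u(K) = ((1/9)*(-9))*K = -K)
j(H(4, -6)) + u(M(-6, L)) = (-2376 + 66*0) - 1*(-6/13) = (-2376 + 0) + 6/13 = -2376 + 6/13 = -30882/13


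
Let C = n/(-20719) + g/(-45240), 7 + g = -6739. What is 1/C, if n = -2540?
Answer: 468663780/127339987 ≈ 3.6804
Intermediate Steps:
g = -6746 (g = -7 - 6739 = -6746)
C = 127339987/468663780 (C = -2540/(-20719) - 6746/(-45240) = -2540*(-1/20719) - 6746*(-1/45240) = 2540/20719 + 3373/22620 = 127339987/468663780 ≈ 0.27171)
1/C = 1/(127339987/468663780) = 468663780/127339987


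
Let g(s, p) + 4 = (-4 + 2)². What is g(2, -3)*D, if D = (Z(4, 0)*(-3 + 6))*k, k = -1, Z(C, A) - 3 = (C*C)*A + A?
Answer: 0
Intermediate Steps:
Z(C, A) = 3 + A + A*C² (Z(C, A) = 3 + ((C*C)*A + A) = 3 + (C²*A + A) = 3 + (A*C² + A) = 3 + (A + A*C²) = 3 + A + A*C²)
g(s, p) = 0 (g(s, p) = -4 + (-4 + 2)² = -4 + (-2)² = -4 + 4 = 0)
D = -9 (D = ((3 + 0 + 0*4²)*(-3 + 6))*(-1) = ((3 + 0 + 0*16)*3)*(-1) = ((3 + 0 + 0)*3)*(-1) = (3*3)*(-1) = 9*(-1) = -9)
g(2, -3)*D = 0*(-9) = 0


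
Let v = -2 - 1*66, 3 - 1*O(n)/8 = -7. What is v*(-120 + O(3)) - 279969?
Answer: -277249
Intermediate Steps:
O(n) = 80 (O(n) = 24 - 8*(-7) = 24 + 56 = 80)
v = -68 (v = -2 - 66 = -68)
v*(-120 + O(3)) - 279969 = -68*(-120 + 80) - 279969 = -68*(-40) - 279969 = 2720 - 279969 = -277249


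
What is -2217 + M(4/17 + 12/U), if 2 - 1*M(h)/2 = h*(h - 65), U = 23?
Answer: -323455205/152881 ≈ -2115.7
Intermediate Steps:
M(h) = 4 - 2*h*(-65 + h) (M(h) = 4 - 2*h*(h - 65) = 4 - 2*h*(-65 + h))
-2217 + M(4/17 + 12/U) = -2217 + (4 - 2*(4/17 + 12/23)**2 + 130*(4/17 + 12/23)) = -2217 + (4 - 2*(296/391)**2 + 130*(296/391)) = -2217 + (4 - 2*87616/152881 + 38480/391) = -2217 + (4 - 175232/152881 + 38480/391) = -2217 + 15481972/152881 = -323455205/152881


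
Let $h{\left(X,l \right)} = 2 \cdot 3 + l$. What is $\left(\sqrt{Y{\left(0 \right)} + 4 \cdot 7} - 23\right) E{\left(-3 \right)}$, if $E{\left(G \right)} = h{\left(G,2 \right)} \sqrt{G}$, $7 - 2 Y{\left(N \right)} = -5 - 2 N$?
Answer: $8 i \sqrt{3} \left(-23 + \sqrt{34}\right) \approx - 237.9 i$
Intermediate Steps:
$h{\left(X,l \right)} = 6 + l$
$Y{\left(N \right)} = 6 + N$ ($Y{\left(N \right)} = \frac{7}{2} - \frac{-5 - 2 N}{2} = \frac{7}{2} + \left(\frac{5}{2} + N\right) = 6 + N$)
$E{\left(G \right)} = 8 \sqrt{G}$ ($E{\left(G \right)} = \left(6 + 2\right) \sqrt{G} = 8 \sqrt{G}$)
$\left(\sqrt{Y{\left(0 \right)} + 4 \cdot 7} - 23\right) E{\left(-3 \right)} = \left(\sqrt{\left(6 + 0\right) + 4 \cdot 7} - 23\right) 8 \sqrt{-3} = \left(\sqrt{6 + 28} - 23\right) 8 i \sqrt{3} = \left(\sqrt{34} - 23\right) 8 i \sqrt{3} = \left(-23 + \sqrt{34}\right) 8 i \sqrt{3} = 8 i \sqrt{3} \left(-23 + \sqrt{34}\right)$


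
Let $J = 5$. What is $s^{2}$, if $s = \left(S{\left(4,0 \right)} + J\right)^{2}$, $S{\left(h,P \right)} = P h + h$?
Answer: $6561$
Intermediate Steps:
$S{\left(h,P \right)} = h + P h$
$s = 81$ ($s = \left(4 \left(1 + 0\right) + 5\right)^{2} = \left(4 \cdot 1 + 5\right)^{2} = \left(4 + 5\right)^{2} = 9^{2} = 81$)
$s^{2} = 81^{2} = 6561$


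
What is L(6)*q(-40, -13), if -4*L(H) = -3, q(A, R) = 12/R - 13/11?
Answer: -903/572 ≈ -1.5787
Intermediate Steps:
q(A, R) = -13/11 + 12/R (q(A, R) = 12/R - 13*1/11 = 12/R - 13/11 = -13/11 + 12/R)
L(H) = ¾ (L(H) = -¼*(-3) = ¾)
L(6)*q(-40, -13) = 3*(-13/11 + 12/(-13))/4 = 3*(-13/11 + 12*(-1/13))/4 = 3*(-13/11 - 12/13)/4 = (¾)*(-301/143) = -903/572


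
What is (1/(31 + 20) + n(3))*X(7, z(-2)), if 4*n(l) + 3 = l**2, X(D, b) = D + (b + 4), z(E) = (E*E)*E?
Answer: 155/34 ≈ 4.5588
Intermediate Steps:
z(E) = E**3 (z(E) = E**2*E = E**3)
X(D, b) = 4 + D + b (X(D, b) = D + (4 + b) = 4 + D + b)
n(l) = -3/4 + l**2/4
(1/(31 + 20) + n(3))*X(7, z(-2)) = (1/(31 + 20) + (-3/4 + (1/4)*3**2))*(4 + 7 + (-2)**3) = (1/51 + (-3/4 + (1/4)*9))*(4 + 7 - 8) = (1/51 + (-3/4 + 9/4))*3 = (1/51 + 3/2)*3 = (155/102)*3 = 155/34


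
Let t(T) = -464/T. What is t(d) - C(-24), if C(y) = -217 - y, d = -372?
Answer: 18065/93 ≈ 194.25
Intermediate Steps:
t(d) - C(-24) = -464/(-372) - (-217 - 1*(-24)) = -464*(-1/372) - (-217 + 24) = 116/93 - 1*(-193) = 116/93 + 193 = 18065/93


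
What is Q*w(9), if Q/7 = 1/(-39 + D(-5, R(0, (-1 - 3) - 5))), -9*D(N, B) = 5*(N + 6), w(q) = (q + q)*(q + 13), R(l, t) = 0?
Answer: -6237/89 ≈ -70.079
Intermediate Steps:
w(q) = 2*q*(13 + q) (w(q) = (2*q)*(13 + q) = 2*q*(13 + q))
D(N, B) = -10/3 - 5*N/9 (D(N, B) = -5*(N + 6)/9 = -5*(6 + N)/9 = -(30 + 5*N)/9 = -10/3 - 5*N/9)
Q = -63/356 (Q = 7/(-39 + (-10/3 - 5/9*(-5))) = 7/(-39 + (-10/3 + 25/9)) = 7/(-39 - 5/9) = 7/(-356/9) = 7*(-9/356) = -63/356 ≈ -0.17697)
Q*w(9) = -63*9*(13 + 9)/178 = -63*9*22/178 = -63/356*396 = -6237/89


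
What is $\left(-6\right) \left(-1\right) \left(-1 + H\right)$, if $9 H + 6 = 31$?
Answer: $\frac{32}{3} \approx 10.667$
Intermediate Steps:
$H = \frac{25}{9}$ ($H = - \frac{2}{3} + \frac{1}{9} \cdot 31 = - \frac{2}{3} + \frac{31}{9} = \frac{25}{9} \approx 2.7778$)
$\left(-6\right) \left(-1\right) \left(-1 + H\right) = \left(-6\right) \left(-1\right) \left(-1 + \frac{25}{9}\right) = 6 \cdot \frac{16}{9} = \frac{32}{3}$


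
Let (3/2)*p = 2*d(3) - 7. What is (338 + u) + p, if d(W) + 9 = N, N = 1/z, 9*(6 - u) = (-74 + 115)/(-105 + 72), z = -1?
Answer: 96863/297 ≈ 326.14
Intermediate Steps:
u = 1823/297 (u = 6 - (-74 + 115)/(9*(-105 + 72)) = 6 - 41/(9*(-33)) = 6 - 41*(-1)/(9*33) = 6 - ⅑*(-41/33) = 6 + 41/297 = 1823/297 ≈ 6.1380)
N = -1 (N = 1/(-1) = -1)
d(W) = -10 (d(W) = -9 - 1 = -10)
p = -18 (p = 2*(2*(-10) - 7)/3 = 2*(-20 - 7)/3 = (⅔)*(-27) = -18)
(338 + u) + p = (338 + 1823/297) - 18 = 102209/297 - 18 = 96863/297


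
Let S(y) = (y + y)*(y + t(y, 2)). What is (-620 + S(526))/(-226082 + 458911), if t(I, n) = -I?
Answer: -620/232829 ≈ -0.0026629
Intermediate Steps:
S(y) = 0 (S(y) = (y + y)*(y - y) = (2*y)*0 = 0)
(-620 + S(526))/(-226082 + 458911) = (-620 + 0)/(-226082 + 458911) = -620/232829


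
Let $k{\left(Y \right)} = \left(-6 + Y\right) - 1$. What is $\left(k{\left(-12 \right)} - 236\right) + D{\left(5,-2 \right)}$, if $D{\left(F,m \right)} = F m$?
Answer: $-265$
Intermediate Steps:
$k{\left(Y \right)} = -7 + Y$
$\left(k{\left(-12 \right)} - 236\right) + D{\left(5,-2 \right)} = \left(\left(-7 - 12\right) - 236\right) + 5 \left(-2\right) = \left(-19 - 236\right) - 10 = -255 - 10 = -265$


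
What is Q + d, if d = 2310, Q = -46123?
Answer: -43813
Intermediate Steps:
Q + d = -46123 + 2310 = -43813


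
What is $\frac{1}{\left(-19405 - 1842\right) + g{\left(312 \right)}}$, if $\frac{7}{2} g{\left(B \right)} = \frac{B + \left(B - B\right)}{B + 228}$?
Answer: $- \frac{315}{6692753} \approx -4.7066 \cdot 10^{-5}$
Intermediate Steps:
$g{\left(B \right)} = \frac{2 B}{7 \left(228 + B\right)}$ ($g{\left(B \right)} = \frac{2 \frac{B + \left(B - B\right)}{B + 228}}{7} = \frac{2 \frac{B + 0}{228 + B}}{7} = \frac{2 \frac{B}{228 + B}}{7} = \frac{2 B}{7 \left(228 + B\right)}$)
$\frac{1}{\left(-19405 - 1842\right) + g{\left(312 \right)}} = \frac{1}{\left(-19405 - 1842\right) + \frac{2}{7} \cdot 312 \frac{1}{228 + 312}} = \frac{1}{\left(-19405 - 1842\right) + \frac{2}{7} \cdot 312 \cdot \frac{1}{540}} = \frac{1}{-21247 + \frac{2}{7} \cdot 312 \cdot \frac{1}{540}} = \frac{1}{-21247 + \frac{52}{315}} = \frac{1}{- \frac{6692753}{315}} = - \frac{315}{6692753}$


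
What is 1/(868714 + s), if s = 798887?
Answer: 1/1667601 ≈ 5.9966e-7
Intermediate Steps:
1/(868714 + s) = 1/(868714 + 798887) = 1/1667601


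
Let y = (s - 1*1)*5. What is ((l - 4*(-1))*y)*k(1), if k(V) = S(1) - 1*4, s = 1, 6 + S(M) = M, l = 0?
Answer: 0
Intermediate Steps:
S(M) = -6 + M
k(V) = -9 (k(V) = (-6 + 1) - 1*4 = -5 - 4 = -9)
y = 0 (y = (1 - 1*1)*5 = (1 - 1)*5 = 0*5 = 0)
((l - 4*(-1))*y)*k(1) = ((0 - 4*(-1))*0)*(-9) = ((0 + 4)*0)*(-9) = (4*0)*(-9) = 0*(-9) = 0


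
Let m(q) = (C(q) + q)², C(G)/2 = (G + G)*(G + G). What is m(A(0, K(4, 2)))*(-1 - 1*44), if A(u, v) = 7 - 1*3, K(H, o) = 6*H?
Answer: -784080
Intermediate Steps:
C(G) = 8*G² (C(G) = 2*((G + G)*(G + G)) = 2*((2*G)*(2*G)) = 2*(4*G²) = 8*G²)
A(u, v) = 4 (A(u, v) = 7 - 3 = 4)
m(q) = (q + 8*q²)² (m(q) = (8*q² + q)² = (q + 8*q²)²)
m(A(0, K(4, 2)))*(-1 - 1*44) = (4²*(1 + 8*4)²)*(-1 - 1*44) = (16*(1 + 32)²)*(-1 - 44) = (16*33²)*(-45) = (16*1089)*(-45) = 17424*(-45) = -784080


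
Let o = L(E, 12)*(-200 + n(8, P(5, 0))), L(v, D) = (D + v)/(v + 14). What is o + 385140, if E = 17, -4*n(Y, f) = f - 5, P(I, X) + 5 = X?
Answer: 23867225/62 ≈ 3.8496e+5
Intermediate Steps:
P(I, X) = -5 + X
n(Y, f) = 5/4 - f/4 (n(Y, f) = -(f - 5)/4 = -(-5 + f)/4 = 5/4 - f/4)
L(v, D) = (D + v)/(14 + v)
o = -11455/62 (o = ((12 + 17)/(14 + 17))*(-200 + (5/4 - (-5 + 0)/4)) = (29/31)*(-200 + (5/4 - ¼*(-5))) = ((1/31)*29)*(-200 + (5/4 + 5/4)) = 29*(-200 + 5/2)/31 = (29/31)*(-395/2) = -11455/62 ≈ -184.76)
o + 385140 = -11455/62 + 385140 = 23867225/62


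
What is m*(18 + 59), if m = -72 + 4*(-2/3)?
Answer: -17248/3 ≈ -5749.3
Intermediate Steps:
m = -224/3 (m = -72 + 4*(-2*⅓) = -72 + 4*(-⅔) = -72 - 8/3 = -224/3 ≈ -74.667)
m*(18 + 59) = -224*(18 + 59)/3 = -224/3*77 = -17248/3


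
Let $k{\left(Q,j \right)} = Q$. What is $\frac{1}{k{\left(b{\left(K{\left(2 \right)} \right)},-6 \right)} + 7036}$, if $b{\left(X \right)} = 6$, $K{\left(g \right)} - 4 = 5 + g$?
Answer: $\frac{1}{7042} \approx 0.00014201$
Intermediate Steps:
$K{\left(g \right)} = 9 + g$ ($K{\left(g \right)} = 4 + \left(5 + g\right) = 9 + g$)
$\frac{1}{k{\left(b{\left(K{\left(2 \right)} \right)},-6 \right)} + 7036} = \frac{1}{6 + 7036} = \frac{1}{7042}$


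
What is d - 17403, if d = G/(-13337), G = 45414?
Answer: -232149225/13337 ≈ -17406.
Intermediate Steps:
d = -45414/13337 (d = 45414/(-13337) = 45414*(-1/13337) = -45414/13337 ≈ -3.4051)
d - 17403 = -45414/13337 - 17403 = -232149225/13337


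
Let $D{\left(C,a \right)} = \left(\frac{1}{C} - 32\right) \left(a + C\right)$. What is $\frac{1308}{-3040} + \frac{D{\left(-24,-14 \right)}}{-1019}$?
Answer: $- \frac{3775729}{2323320} \approx -1.6251$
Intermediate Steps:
$D{\left(C,a \right)} = \left(-32 + \frac{1}{C}\right) \left(C + a\right)$
$\frac{1308}{-3040} + \frac{D{\left(-24,-14 \right)}}{-1019} = \frac{1308}{-3040} + \frac{1 - -768 - -448 - \frac{14}{-24}}{-1019} = 1308 \left(- \frac{1}{3040}\right) + \left(1 + 768 + 448 - - \frac{7}{12}\right) \left(- \frac{1}{1019}\right) = - \frac{327}{760} + \left(1 + 768 + 448 + \frac{7}{12}\right) \left(- \frac{1}{1019}\right) = - \frac{327}{760} + \frac{14611}{12} \left(- \frac{1}{1019}\right) = - \frac{327}{760} - \frac{14611}{12228} = - \frac{3775729}{2323320}$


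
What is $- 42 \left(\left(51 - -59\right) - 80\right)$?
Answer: $-1260$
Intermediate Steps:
$- 42 \left(\left(51 - -59\right) - 80\right) = - 42 \left(\left(51 + 59\right) - 80\right) = - 42 \left(110 - 80\right) = \left(-42\right) 30 = -1260$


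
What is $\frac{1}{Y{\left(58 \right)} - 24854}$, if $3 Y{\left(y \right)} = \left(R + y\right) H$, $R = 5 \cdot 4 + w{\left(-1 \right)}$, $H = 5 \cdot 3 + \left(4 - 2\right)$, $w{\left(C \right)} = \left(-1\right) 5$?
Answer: $- \frac{3}{73321} \approx -4.0916 \cdot 10^{-5}$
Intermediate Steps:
$w{\left(C \right)} = -5$
$H = 17$ ($H = 15 + 2 = 17$)
$R = 15$ ($R = 5 \cdot 4 - 5 = 20 - 5 = 15$)
$Y{\left(y \right)} = 85 + \frac{17 y}{3}$ ($Y{\left(y \right)} = \frac{\left(15 + y\right) 17}{3} = \frac{255 + 17 y}{3} = 85 + \frac{17 y}{3}$)
$\frac{1}{Y{\left(58 \right)} - 24854} = \frac{1}{\left(85 + \frac{17}{3} \cdot 58\right) - 24854} = \frac{1}{\left(85 + \frac{986}{3}\right) - 24854} = \frac{1}{\frac{1241}{3} - 24854} = \frac{1}{- \frac{73321}{3}} = - \frac{3}{73321}$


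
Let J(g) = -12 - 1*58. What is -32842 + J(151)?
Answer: -32912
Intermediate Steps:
J(g) = -70 (J(g) = -12 - 58 = -70)
-32842 + J(151) = -32842 - 70 = -32912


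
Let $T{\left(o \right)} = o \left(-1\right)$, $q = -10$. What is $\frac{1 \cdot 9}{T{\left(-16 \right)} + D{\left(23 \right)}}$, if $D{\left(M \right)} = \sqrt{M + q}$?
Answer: $\frac{16}{27} - \frac{\sqrt{13}}{27} \approx 0.45905$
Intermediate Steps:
$T{\left(o \right)} = - o$
$D{\left(M \right)} = \sqrt{-10 + M}$ ($D{\left(M \right)} = \sqrt{M - 10} = \sqrt{-10 + M}$)
$\frac{1 \cdot 9}{T{\left(-16 \right)} + D{\left(23 \right)}} = \frac{1 \cdot 9}{\left(-1\right) \left(-16\right) + \sqrt{-10 + 23}} = \frac{9}{16 + \sqrt{13}}$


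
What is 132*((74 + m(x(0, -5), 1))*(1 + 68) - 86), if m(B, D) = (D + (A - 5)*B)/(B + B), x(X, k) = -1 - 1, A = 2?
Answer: 646701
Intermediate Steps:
x(X, k) = -2
m(B, D) = (D - 3*B)/(2*B) (m(B, D) = (D + (2 - 5)*B)/(B + B) = (D - 3*B)/((2*B)) = (D - 3*B)*(1/(2*B)) = (D - 3*B)/(2*B))
132*((74 + m(x(0, -5), 1))*(1 + 68) - 86) = 132*((74 + (½)*(1 - 3*(-2))/(-2))*(1 + 68) - 86) = 132*((74 + (½)*(-½)*(1 + 6))*69 - 86) = 132*((74 + (½)*(-½)*7)*69 - 86) = 132*((74 - 7/4)*69 - 86) = 132*((289/4)*69 - 86) = 132*(19941/4 - 86) = 132*(19597/4) = 646701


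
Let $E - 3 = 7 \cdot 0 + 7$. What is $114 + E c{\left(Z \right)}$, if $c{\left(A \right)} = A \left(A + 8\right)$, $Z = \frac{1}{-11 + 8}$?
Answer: $\frac{796}{9} \approx 88.444$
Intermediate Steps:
$Z = - \frac{1}{3}$ ($Z = \frac{1}{-3} = - \frac{1}{3} \approx -0.33333$)
$c{\left(A \right)} = A \left(8 + A\right)$
$E = 10$ ($E = 3 + \left(7 \cdot 0 + 7\right) = 3 + \left(0 + 7\right) = 3 + 7 = 10$)
$114 + E c{\left(Z \right)} = 114 + 10 \left(- \frac{8 - \frac{1}{3}}{3}\right) = 114 + 10 \left(\left(- \frac{1}{3}\right) \frac{23}{3}\right) = 114 + 10 \left(- \frac{23}{9}\right) = 114 - \frac{230}{9} = \frac{796}{9}$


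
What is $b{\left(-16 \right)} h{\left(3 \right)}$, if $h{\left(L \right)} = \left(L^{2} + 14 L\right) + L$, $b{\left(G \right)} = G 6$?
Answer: $-5184$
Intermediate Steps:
$b{\left(G \right)} = 6 G$
$h{\left(L \right)} = L^{2} + 15 L$
$b{\left(-16 \right)} h{\left(3 \right)} = 6 \left(-16\right) 3 \left(15 + 3\right) = - 96 \cdot 3 \cdot 18 = \left(-96\right) 54 = -5184$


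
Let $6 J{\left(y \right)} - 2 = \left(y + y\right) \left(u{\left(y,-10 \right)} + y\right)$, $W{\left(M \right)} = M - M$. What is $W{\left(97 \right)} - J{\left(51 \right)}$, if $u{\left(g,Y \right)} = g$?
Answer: $- \frac{5203}{3} \approx -1734.3$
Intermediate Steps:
$W{\left(M \right)} = 0$
$J{\left(y \right)} = \frac{1}{3} + \frac{2 y^{2}}{3}$ ($J{\left(y \right)} = \frac{1}{3} + \frac{\left(y + y\right) \left(y + y\right)}{6} = \frac{1}{3} + \frac{2 y 2 y}{6} = \frac{1}{3} + \frac{4 y^{2}}{6} = \frac{1}{3} + \frac{2 y^{2}}{3}$)
$W{\left(97 \right)} - J{\left(51 \right)} = 0 - \left(\frac{1}{3} + \frac{2 \cdot 51^{2}}{3}\right) = 0 - \left(\frac{1}{3} + \frac{2}{3} \cdot 2601\right) = 0 - \left(\frac{1}{3} + 1734\right) = 0 - \frac{5203}{3} = - \frac{5203}{3}$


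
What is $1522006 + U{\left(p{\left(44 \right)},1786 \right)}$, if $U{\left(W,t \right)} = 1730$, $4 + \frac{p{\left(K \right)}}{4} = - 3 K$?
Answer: $1523736$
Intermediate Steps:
$p{\left(K \right)} = -16 - 12 K$ ($p{\left(K \right)} = -16 + 4 \left(- 3 K\right) = -16 - 12 K$)
$1522006 + U{\left(p{\left(44 \right)},1786 \right)} = 1522006 + 1730 = 1523736$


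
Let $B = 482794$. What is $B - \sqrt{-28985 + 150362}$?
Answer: $482794 - \sqrt{121377} \approx 4.8245 \cdot 10^{5}$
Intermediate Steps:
$B - \sqrt{-28985 + 150362} = 482794 - \sqrt{-28985 + 150362} = 482794 - \sqrt{121377}$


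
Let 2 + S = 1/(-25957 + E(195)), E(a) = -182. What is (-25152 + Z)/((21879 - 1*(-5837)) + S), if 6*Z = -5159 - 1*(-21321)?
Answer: -2396075/2956801 ≈ -0.81036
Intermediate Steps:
S = -52279/26139 (S = -2 + 1/(-25957 - 182) = -2 + 1/(-26139) = -2 - 1/26139 = -52279/26139 ≈ -2.0000)
Z = 8081/3 (Z = (-5159 - 1*(-21321))/6 = (-5159 + 21321)/6 = (⅙)*16162 = 8081/3 ≈ 2693.7)
(-25152 + Z)/((21879 - 1*(-5837)) + S) = (-25152 + 8081/3)/((21879 - 1*(-5837)) - 52279/26139) = -67375/(3*((21879 + 5837) - 52279/26139)) = -67375/(3*(27716 - 52279/26139)) = -67375/(3*724416245/26139) = -67375/3*26139/724416245 = -2396075/2956801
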